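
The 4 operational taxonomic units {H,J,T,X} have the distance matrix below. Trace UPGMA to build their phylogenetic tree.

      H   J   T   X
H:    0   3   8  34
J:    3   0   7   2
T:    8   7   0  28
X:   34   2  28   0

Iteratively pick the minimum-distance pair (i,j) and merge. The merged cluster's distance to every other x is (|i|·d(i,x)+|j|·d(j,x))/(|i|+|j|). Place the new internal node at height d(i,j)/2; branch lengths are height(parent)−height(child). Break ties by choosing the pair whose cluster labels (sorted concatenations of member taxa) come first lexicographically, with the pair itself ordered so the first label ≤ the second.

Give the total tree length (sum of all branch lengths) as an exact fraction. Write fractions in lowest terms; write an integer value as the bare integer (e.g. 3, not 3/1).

step 1: merge (J,X) at d=2; branch lengths J→1, X→1; new cluster JX
  updated: d(H,JX)=37/2, d(JX,T)=35/2
step 2: merge (H,T) at d=8; branch lengths H→4, T→4; new cluster HT
  updated: d(HT,JX)=18
step 3: merge (HT,JX) at d=18; branch lengths HT→5, JX→8; new cluster HJTX
final tree: ((H:4,T:4):5,(J:1,X:1):8)
total length: 23

23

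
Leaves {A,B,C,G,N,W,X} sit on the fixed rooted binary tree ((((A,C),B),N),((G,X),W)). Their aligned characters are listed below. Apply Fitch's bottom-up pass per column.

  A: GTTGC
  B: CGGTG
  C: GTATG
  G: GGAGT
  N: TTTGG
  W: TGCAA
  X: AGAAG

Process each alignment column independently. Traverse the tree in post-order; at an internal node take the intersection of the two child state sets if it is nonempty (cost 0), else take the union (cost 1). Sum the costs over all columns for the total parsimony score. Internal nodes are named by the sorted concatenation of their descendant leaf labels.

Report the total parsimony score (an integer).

site 0, node AC: A={G} ∩ C={G} → {G} (+0)
site 0, node ABC: AC={G} ∪ B={C} → {C,G} (+1)
site 0, node ABCN: ABC={C,G} ∪ N={T} → {C,G,T} (+1)
site 0, node GX: G={G} ∪ X={A} → {A,G} (+1)
site 0, node GWX: GX={A,G} ∪ W={T} → {A,G,T} (+1)
site 0, node ABCGNWX: ABCN={C,G,T} ∩ GWX={A,G,T} → {G,T} (+0)
site 1, node AC: A={T} ∩ C={T} → {T} (+0)
site 1, node ABC: AC={T} ∪ B={G} → {G,T} (+1)
site 1, node ABCN: ABC={G,T} ∩ N={T} → {T} (+0)
site 1, node GX: G={G} ∩ X={G} → {G} (+0)
site 1, node GWX: GX={G} ∩ W={G} → {G} (+0)
site 1, node ABCGNWX: ABCN={T} ∪ GWX={G} → {G,T} (+1)
site 2, node AC: A={T} ∪ C={A} → {A,T} (+1)
site 2, node ABC: AC={A,T} ∪ B={G} → {A,G,T} (+1)
site 2, node ABCN: ABC={A,G,T} ∩ N={T} → {T} (+0)
site 2, node GX: G={A} ∩ X={A} → {A} (+0)
site 2, node GWX: GX={A} ∪ W={C} → {A,C} (+1)
site 2, node ABCGNWX: ABCN={T} ∪ GWX={A,C} → {A,C,T} (+1)
site 3, node AC: A={G} ∪ C={T} → {G,T} (+1)
site 3, node ABC: AC={G,T} ∩ B={T} → {T} (+0)
site 3, node ABCN: ABC={T} ∪ N={G} → {G,T} (+1)
site 3, node GX: G={G} ∪ X={A} → {A,G} (+1)
site 3, node GWX: GX={A,G} ∩ W={A} → {A} (+0)
site 3, node ABCGNWX: ABCN={G,T} ∪ GWX={A} → {A,G,T} (+1)
site 4, node AC: A={C} ∪ C={G} → {C,G} (+1)
site 4, node ABC: AC={C,G} ∩ B={G} → {G} (+0)
site 4, node ABCN: ABC={G} ∩ N={G} → {G} (+0)
site 4, node GX: G={T} ∪ X={G} → {G,T} (+1)
site 4, node GWX: GX={G,T} ∪ W={A} → {A,G,T} (+1)
site 4, node ABCGNWX: ABCN={G} ∩ GWX={A,G,T} → {G} (+0)
per-site changes: [4, 2, 4, 4, 3]; total = 17

17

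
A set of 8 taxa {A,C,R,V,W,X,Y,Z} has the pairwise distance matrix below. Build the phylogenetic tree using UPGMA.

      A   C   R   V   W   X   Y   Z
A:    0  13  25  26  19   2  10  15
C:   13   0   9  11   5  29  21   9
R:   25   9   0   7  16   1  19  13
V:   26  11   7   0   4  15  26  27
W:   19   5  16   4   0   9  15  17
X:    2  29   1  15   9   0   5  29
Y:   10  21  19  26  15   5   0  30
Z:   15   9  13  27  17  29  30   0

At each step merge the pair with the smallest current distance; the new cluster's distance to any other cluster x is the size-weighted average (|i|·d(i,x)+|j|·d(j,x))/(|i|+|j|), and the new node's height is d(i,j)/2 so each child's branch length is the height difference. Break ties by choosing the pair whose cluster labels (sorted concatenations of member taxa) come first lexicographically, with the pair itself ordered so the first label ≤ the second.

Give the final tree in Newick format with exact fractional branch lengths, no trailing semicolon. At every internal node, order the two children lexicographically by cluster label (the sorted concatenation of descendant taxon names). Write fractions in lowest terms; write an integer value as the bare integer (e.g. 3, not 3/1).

((((A:5,Y:5):11/8,(R:1/2,X:1/2):47/8):13/6,(C:4,(V:2,W:2):2):109/24):35/24,Z:10)

iteration 1: select R,X (d=1); attach at lengths (1/2, 1/2); label the merged cluster RX
  updated: d(A,RX)=27/2, d(C,RX)=19, d(RX,V)=11, d(RX,W)=25/2, d(RX,Y)=12, d(RX,Z)=21
iteration 2: select V,W (d=4); attach at lengths (2, 2); label the merged cluster VW
  updated: d(A,VW)=45/2, d(C,VW)=8, d(RX,VW)=47/4, d(VW,Y)=41/2, d(VW,Z)=22
iteration 3: select C,VW (d=8); attach at lengths (4, 2); label the merged cluster CVW
  updated: d(A,CVW)=58/3, d(CVW,RX)=85/6, d(CVW,Y)=62/3, d(CVW,Z)=53/3
iteration 4: select A,Y (d=10); attach at lengths (5, 5); label the merged cluster AY
  updated: d(AY,CVW)=20, d(AY,RX)=51/4, d(AY,Z)=45/2
iteration 5: select AY,RX (d=51/4); attach at lengths (11/8, 47/8); label the merged cluster ARXY
  updated: d(ARXY,CVW)=205/12, d(ARXY,Z)=87/4
iteration 6: select ARXY,CVW (d=205/12); attach at lengths (13/6, 109/24); label the merged cluster ACRVWXY
  updated: d(ACRVWXY,Z)=20
iteration 7: select ACRVWXY,Z (d=20); attach at lengths (35/24, 10); label the merged cluster ACRVWXYZ
final tree: ((((A:5,Y:5):11/8,(R:1/2,X:1/2):47/8):13/6,(C:4,(V:2,W:2):2):109/24):35/24,Z:10)
total length: 557/12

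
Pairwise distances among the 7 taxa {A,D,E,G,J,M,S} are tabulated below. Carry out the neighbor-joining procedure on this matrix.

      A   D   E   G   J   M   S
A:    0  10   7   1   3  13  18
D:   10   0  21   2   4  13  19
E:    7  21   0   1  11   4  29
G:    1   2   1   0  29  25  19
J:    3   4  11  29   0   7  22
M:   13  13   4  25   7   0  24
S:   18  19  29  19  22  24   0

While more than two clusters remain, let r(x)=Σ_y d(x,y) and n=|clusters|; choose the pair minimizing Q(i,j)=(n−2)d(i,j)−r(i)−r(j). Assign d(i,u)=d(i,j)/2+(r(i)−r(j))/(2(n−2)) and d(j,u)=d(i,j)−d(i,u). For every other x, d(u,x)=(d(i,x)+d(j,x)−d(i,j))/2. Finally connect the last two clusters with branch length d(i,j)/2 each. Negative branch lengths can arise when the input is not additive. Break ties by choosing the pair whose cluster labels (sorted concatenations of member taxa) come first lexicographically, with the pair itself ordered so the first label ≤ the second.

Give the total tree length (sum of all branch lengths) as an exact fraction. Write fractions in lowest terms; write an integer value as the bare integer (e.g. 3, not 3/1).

1. join E+G (d=1, Q=-145) ⇒ EG; edges |E|=1/10, |G|=9/10
  updated: d(A,EG)=7/2, d(D,EG)=11, d(EG,J)=39/2, d(EG,M)=14, d(EG,S)=47/2
2. join A+EG (d=7/2, Q=-105) ⇒ AEG; edges |A|=-5/4, |EG|=19/4
  updated: d(AEG,D)=35/4, d(AEG,J)=19/2, d(AEG,M)=47/4, d(AEG,S)=19
3. join J+M (d=7, Q=-309/4) ⇒ JM; edges |J|=31/24, |M|=137/24
  updated: d(AEG,JM)=57/8, d(D,JM)=5, d(JM,S)=39/2
4. join AEG+S (d=19, Q=-435/8) ⇒ AEGS; edges |AEG|=123/32, |S|=485/32
  updated: d(AEGS,D)=35/8, d(AEGS,JM)=61/16
5. join AEGS+D (d=35/8, Q=-211/16) ⇒ ADEGS; edges |AEGS|=51/32, |D|=89/32
  updated: d(ADEGS,JM)=71/32
6. join ADEGS+JM (d=71/32) ⇒ ADEGJMS; edges |ADEGS|=71/64, |JM|=71/64
final tree: ((((A:-5/4,(E:1/10,G:9/10):19/4):123/32,S:485/32):51/32,D:89/32):71/64,(J:31/24,M:137/24):71/64)
total length: 1187/32

1187/32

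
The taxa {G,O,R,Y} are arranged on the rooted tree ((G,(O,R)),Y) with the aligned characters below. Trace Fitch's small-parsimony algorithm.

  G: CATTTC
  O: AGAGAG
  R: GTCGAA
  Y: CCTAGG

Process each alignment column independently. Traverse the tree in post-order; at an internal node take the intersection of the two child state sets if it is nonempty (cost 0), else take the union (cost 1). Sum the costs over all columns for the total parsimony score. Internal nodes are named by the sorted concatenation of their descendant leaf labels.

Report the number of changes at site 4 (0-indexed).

2

OR@0: {A} ∪ {G} = {A,G} (union, +1)
GOR@0: {C} ∪ {A,G} = {A,C,G} (union, +1)
GORY@0: {A,C,G} ∩ {C} = {C} (intersection, +0)
OR@1: {G} ∪ {T} = {G,T} (union, +1)
GOR@1: {A} ∪ {G,T} = {A,G,T} (union, +1)
GORY@1: {A,G,T} ∪ {C} = {A,C,G,T} (union, +1)
OR@2: {A} ∪ {C} = {A,C} (union, +1)
GOR@2: {T} ∪ {A,C} = {A,C,T} (union, +1)
GORY@2: {A,C,T} ∩ {T} = {T} (intersection, +0)
OR@3: {G} ∩ {G} = {G} (intersection, +0)
GOR@3: {T} ∪ {G} = {G,T} (union, +1)
GORY@3: {G,T} ∪ {A} = {A,G,T} (union, +1)
OR@4: {A} ∩ {A} = {A} (intersection, +0)
GOR@4: {T} ∪ {A} = {A,T} (union, +1)
GORY@4: {A,T} ∪ {G} = {A,G,T} (union, +1)
OR@5: {G} ∪ {A} = {A,G} (union, +1)
GOR@5: {C} ∪ {A,G} = {A,C,G} (union, +1)
GORY@5: {A,C,G} ∩ {G} = {G} (intersection, +0)
per-site changes: [2, 3, 2, 2, 2, 2]; total = 13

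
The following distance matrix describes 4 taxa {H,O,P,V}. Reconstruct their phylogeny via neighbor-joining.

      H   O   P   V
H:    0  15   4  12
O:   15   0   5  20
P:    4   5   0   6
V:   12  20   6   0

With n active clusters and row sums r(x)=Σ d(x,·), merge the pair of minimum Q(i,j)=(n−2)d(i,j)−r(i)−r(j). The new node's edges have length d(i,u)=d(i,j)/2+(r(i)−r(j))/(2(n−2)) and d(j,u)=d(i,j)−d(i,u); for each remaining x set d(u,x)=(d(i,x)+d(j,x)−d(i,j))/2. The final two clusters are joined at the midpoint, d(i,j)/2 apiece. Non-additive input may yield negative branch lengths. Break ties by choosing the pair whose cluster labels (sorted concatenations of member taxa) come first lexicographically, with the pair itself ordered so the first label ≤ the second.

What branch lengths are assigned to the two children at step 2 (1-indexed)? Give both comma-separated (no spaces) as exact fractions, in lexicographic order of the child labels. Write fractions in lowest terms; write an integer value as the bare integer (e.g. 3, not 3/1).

1. join H+V (d=12, Q=-45) ⇒ HV; edges |H|=17/4, |V|=31/4
  updated: d(HV,O)=23/2, d(HV,P)=-1
2. join HV+O (d=23/2, Q=-31/2) ⇒ HOV; edges |HV|=11/4, |O|=35/4
  updated: d(HOV,P)=-15/4
3. join HOV+P (d=-15/4) ⇒ HOPV; edges |HOV|=-15/8, |P|=-15/8
final tree: (((H:17/4,V:31/4):11/4,O:35/4):-15/8,P:-15/8)
total length: 79/4

11/4,35/4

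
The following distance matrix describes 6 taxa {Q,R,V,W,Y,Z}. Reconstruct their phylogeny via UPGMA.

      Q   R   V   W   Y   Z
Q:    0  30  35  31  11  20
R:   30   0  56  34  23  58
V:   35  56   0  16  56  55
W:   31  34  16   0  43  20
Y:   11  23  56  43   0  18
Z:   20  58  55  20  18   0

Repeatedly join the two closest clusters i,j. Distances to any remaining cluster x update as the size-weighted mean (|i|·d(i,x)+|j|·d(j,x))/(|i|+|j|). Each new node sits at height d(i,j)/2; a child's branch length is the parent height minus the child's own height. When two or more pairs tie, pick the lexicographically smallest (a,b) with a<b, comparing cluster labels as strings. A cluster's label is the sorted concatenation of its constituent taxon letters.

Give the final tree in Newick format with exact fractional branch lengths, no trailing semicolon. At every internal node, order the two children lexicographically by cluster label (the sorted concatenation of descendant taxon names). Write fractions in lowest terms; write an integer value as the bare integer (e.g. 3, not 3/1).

((((Q:11/2,Y:11/2):4,Z:19/2):9,R:37/2):17/8,(V:8,W:8):101/8)

step 1: merge (Q,Y) at d=11; branch lengths Q→11/2, Y→11/2; new cluster QY
  updated: d(QY,R)=53/2, d(QY,V)=91/2, d(QY,W)=37, d(QY,Z)=19
step 2: merge (V,W) at d=16; branch lengths V→8, W→8; new cluster VW
  updated: d(QY,VW)=165/4, d(R,VW)=45, d(VW,Z)=75/2
step 3: merge (QY,Z) at d=19; branch lengths QY→4, Z→19/2; new cluster QYZ
  updated: d(QYZ,R)=37, d(QYZ,VW)=40
step 4: merge (QYZ,R) at d=37; branch lengths QYZ→9, R→37/2; new cluster QRYZ
  updated: d(QRYZ,VW)=165/4
step 5: merge (QRYZ,VW) at d=165/4; branch lengths QRYZ→17/8, VW→101/8; new cluster QRVWYZ
final tree: ((((Q:11/2,Y:11/2):4,Z:19/2):9,R:37/2):17/8,(V:8,W:8):101/8)
total length: 331/4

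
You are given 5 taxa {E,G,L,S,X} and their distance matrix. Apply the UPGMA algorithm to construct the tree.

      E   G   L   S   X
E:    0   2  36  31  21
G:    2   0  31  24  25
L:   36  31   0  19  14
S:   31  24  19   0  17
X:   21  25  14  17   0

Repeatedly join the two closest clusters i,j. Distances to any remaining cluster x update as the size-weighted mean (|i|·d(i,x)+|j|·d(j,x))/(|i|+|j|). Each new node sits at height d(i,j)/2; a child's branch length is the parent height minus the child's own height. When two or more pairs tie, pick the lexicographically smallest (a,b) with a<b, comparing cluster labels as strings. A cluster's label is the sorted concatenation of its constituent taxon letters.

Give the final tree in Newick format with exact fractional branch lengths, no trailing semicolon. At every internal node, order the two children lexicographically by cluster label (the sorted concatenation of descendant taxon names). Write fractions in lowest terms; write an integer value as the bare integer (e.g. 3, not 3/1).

step 1: merge (E,G) at d=2; branch lengths E→1, G→1; new cluster EG
  updated: d(EG,L)=67/2, d(EG,S)=55/2, d(EG,X)=23
step 2: merge (L,X) at d=14; branch lengths L→7, X→7; new cluster LX
  updated: d(EG,LX)=113/4, d(LX,S)=18
step 3: merge (LX,S) at d=18; branch lengths LX→2, S→9; new cluster LSX
  updated: d(EG,LSX)=28
step 4: merge (EG,LSX) at d=28; branch lengths EG→13, LSX→5; new cluster EGLSX
final tree: ((E:1,G:1):13,((L:7,X:7):2,S:9):5)
total length: 45

((E:1,G:1):13,((L:7,X:7):2,S:9):5)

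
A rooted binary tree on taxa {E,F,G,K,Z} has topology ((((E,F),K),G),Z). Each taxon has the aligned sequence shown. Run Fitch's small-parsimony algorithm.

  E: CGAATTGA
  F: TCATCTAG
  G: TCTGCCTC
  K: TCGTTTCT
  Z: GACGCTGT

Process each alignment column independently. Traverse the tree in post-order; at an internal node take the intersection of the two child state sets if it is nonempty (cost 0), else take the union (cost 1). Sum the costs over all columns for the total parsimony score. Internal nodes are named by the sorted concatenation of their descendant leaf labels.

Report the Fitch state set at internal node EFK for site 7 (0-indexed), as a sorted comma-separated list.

site 0, node EF: E={C} ∪ F={T} → {C,T} (+1)
site 0, node EFK: EF={C,T} ∩ K={T} → {T} (+0)
site 0, node EFGK: EFK={T} ∩ G={T} → {T} (+0)
site 0, node EFGKZ: EFGK={T} ∪ Z={G} → {G,T} (+1)
site 1, node EF: E={G} ∪ F={C} → {C,G} (+1)
site 1, node EFK: EF={C,G} ∩ K={C} → {C} (+0)
site 1, node EFGK: EFK={C} ∩ G={C} → {C} (+0)
site 1, node EFGKZ: EFGK={C} ∪ Z={A} → {A,C} (+1)
site 2, node EF: E={A} ∩ F={A} → {A} (+0)
site 2, node EFK: EF={A} ∪ K={G} → {A,G} (+1)
site 2, node EFGK: EFK={A,G} ∪ G={T} → {A,G,T} (+1)
site 2, node EFGKZ: EFGK={A,G,T} ∪ Z={C} → {A,C,G,T} (+1)
site 3, node EF: E={A} ∪ F={T} → {A,T} (+1)
site 3, node EFK: EF={A,T} ∩ K={T} → {T} (+0)
site 3, node EFGK: EFK={T} ∪ G={G} → {G,T} (+1)
site 3, node EFGKZ: EFGK={G,T} ∩ Z={G} → {G} (+0)
site 4, node EF: E={T} ∪ F={C} → {C,T} (+1)
site 4, node EFK: EF={C,T} ∩ K={T} → {T} (+0)
site 4, node EFGK: EFK={T} ∪ G={C} → {C,T} (+1)
site 4, node EFGKZ: EFGK={C,T} ∩ Z={C} → {C} (+0)
site 5, node EF: E={T} ∩ F={T} → {T} (+0)
site 5, node EFK: EF={T} ∩ K={T} → {T} (+0)
site 5, node EFGK: EFK={T} ∪ G={C} → {C,T} (+1)
site 5, node EFGKZ: EFGK={C,T} ∩ Z={T} → {T} (+0)
site 6, node EF: E={G} ∪ F={A} → {A,G} (+1)
site 6, node EFK: EF={A,G} ∪ K={C} → {A,C,G} (+1)
site 6, node EFGK: EFK={A,C,G} ∪ G={T} → {A,C,G,T} (+1)
site 6, node EFGKZ: EFGK={A,C,G,T} ∩ Z={G} → {G} (+0)
site 7, node EF: E={A} ∪ F={G} → {A,G} (+1)
site 7, node EFK: EF={A,G} ∪ K={T} → {A,G,T} (+1)
site 7, node EFGK: EFK={A,G,T} ∪ G={C} → {A,C,G,T} (+1)
site 7, node EFGKZ: EFGK={A,C,G,T} ∩ Z={T} → {T} (+0)
per-site changes: [2, 2, 3, 2, 2, 1, 3, 3]; total = 18

A,G,T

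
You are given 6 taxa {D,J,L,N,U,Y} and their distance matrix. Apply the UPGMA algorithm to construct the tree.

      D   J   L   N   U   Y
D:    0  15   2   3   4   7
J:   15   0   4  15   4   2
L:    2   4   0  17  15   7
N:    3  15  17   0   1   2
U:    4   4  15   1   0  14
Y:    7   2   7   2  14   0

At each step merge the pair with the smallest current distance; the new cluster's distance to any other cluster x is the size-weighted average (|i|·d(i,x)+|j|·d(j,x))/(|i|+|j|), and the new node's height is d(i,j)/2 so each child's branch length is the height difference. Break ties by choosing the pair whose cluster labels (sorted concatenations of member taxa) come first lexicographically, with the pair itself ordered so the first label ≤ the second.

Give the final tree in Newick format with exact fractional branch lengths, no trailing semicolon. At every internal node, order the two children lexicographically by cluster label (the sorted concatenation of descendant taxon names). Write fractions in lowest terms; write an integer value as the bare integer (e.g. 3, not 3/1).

(((D:1,L:1):25/8,(J:1,Y:1):25/8):1/2,(N:1/2,U:1/2):33/8)

iteration 1: select N,U (d=1); attach at lengths (1/2, 1/2); label the merged cluster NU
  updated: d(D,NU)=7/2, d(J,NU)=19/2, d(L,NU)=16, d(NU,Y)=8
iteration 2: select D,L (d=2); attach at lengths (1, 1); label the merged cluster DL
  updated: d(DL,J)=19/2, d(DL,NU)=39/4, d(DL,Y)=7
iteration 3: select J,Y (d=2); attach at lengths (1, 1); label the merged cluster JY
  updated: d(DL,JY)=33/4, d(JY,NU)=35/4
iteration 4: select DL,JY (d=33/4); attach at lengths (25/8, 25/8); label the merged cluster DJLY
  updated: d(DJLY,NU)=37/4
iteration 5: select DJLY,NU (d=37/4); attach at lengths (1/2, 33/8); label the merged cluster DJLNUY
final tree: (((D:1,L:1):25/8,(J:1,Y:1):25/8):1/2,(N:1/2,U:1/2):33/8)
total length: 127/8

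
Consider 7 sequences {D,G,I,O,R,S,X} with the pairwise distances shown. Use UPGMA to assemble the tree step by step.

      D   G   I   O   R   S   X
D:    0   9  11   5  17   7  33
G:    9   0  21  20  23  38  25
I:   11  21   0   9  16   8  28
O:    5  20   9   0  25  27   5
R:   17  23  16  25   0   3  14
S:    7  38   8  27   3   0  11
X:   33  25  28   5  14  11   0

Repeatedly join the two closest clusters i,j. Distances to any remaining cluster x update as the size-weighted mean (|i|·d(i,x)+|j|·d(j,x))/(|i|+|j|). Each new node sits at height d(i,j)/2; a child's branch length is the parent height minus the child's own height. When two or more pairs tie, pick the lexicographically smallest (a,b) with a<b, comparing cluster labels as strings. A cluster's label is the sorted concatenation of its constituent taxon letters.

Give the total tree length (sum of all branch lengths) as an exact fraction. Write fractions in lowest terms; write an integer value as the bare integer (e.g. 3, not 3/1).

1. join R+S (d=3) ⇒ RS; edges |R|=3/2, |S|=3/2
  updated: d(D,RS)=12, d(G,RS)=61/2, d(I,RS)=12, d(O,RS)=26, d(RS,X)=25/2
2. join D+O (d=5) ⇒ DO; edges |D|=5/2, |O|=5/2
  updated: d(DO,G)=29/2, d(DO,I)=10, d(DO,RS)=19, d(DO,X)=19
3. join DO+I (d=10) ⇒ DIO; edges |DO|=5/2, |I|=5
  updated: d(DIO,G)=50/3, d(DIO,RS)=50/3, d(DIO,X)=22
4. join RS+X (d=25/2) ⇒ RSX; edges |RS|=19/4, |X|=25/4
  updated: d(DIO,RSX)=166/9, d(G,RSX)=86/3
5. join DIO+G (d=50/3) ⇒ DGIO; edges |DIO|=10/3, |G|=25/3
  updated: d(DGIO,RSX)=21
6. join DGIO+RSX (d=21) ⇒ DGIORSX; edges |DGIO|=13/6, |RSX|=17/4
final tree: ((((D:5/2,O:5/2):5/2,I:5):10/3,G:25/3):13/6,((R:3/2,S:3/2):19/4,X:25/4):17/4)
total length: 535/12

535/12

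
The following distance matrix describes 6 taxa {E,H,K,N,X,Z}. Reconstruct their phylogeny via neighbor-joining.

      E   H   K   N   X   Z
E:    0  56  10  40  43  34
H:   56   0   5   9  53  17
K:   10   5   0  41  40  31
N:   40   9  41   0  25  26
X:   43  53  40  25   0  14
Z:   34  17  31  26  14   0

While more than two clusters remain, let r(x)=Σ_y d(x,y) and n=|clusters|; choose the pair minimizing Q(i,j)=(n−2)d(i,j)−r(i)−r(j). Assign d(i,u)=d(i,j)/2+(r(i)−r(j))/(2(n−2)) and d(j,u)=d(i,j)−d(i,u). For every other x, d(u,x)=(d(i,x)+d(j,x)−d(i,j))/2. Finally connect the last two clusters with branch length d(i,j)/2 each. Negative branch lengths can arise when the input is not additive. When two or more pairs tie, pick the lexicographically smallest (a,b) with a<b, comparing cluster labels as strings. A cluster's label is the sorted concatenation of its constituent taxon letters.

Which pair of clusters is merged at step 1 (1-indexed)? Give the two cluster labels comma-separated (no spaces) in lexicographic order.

iteration 1: select E,K (d=10, Q=-270); attach at lengths (12, -2); label the merged cluster EK
  updated: d(EK,H)=51/2, d(EK,N)=71/2, d(EK,X)=73/2, d(EK,Z)=55/2
iteration 2: select H,N (d=9, Q=-173); attach at lengths (6, 3); label the merged cluster HN
  updated: d(EK,HN)=26, d(HN,X)=69/2, d(HN,Z)=17
iteration 3: select EK,HN (d=26, Q=-231/2); attach at lengths (129/8, 79/8); label the merged cluster EHKN
  updated: d(EHKN,X)=45/2, d(EHKN,Z)=37/4
iteration 4: select EHKN,X (d=45/2, Q=-183/4); attach at lengths (71/8, 109/8); label the merged cluster EHKNX
  updated: d(EHKNX,Z)=3/8
iteration 5: select EHKNX,Z (d=3/8); attach at lengths (3/16, 3/16); label the merged cluster EHKNXZ
final tree: ((((E:12,K:-2):129/8,(H:6,N:3):79/8):71/8,X:109/8):3/16,Z:3/16)
total length: 543/8

E,K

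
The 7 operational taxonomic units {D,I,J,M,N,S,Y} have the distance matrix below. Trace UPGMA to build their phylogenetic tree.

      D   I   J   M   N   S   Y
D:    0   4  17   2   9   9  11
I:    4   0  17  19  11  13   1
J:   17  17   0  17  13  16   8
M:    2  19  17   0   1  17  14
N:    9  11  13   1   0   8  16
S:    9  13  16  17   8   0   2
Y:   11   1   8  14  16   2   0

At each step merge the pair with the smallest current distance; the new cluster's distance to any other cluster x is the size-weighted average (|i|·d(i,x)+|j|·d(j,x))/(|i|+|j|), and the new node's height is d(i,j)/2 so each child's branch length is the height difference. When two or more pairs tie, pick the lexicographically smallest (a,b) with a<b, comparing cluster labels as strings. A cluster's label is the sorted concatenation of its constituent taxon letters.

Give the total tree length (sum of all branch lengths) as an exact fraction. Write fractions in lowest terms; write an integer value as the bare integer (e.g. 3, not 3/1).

iteration 1: select I,Y (d=1); attach at lengths (1/2, 1/2); label the merged cluster IY
  updated: d(D,IY)=15/2, d(IY,J)=25/2, d(IY,M)=33/2, d(IY,N)=27/2, d(IY,S)=15/2
iteration 2: select M,N (d=1); attach at lengths (1/2, 1/2); label the merged cluster MN
  updated: d(D,MN)=11/2, d(IY,MN)=15, d(J,MN)=15, d(MN,S)=25/2
iteration 3: select D,MN (d=11/2); attach at lengths (11/4, 9/4); label the merged cluster DMN
  updated: d(DMN,IY)=25/2, d(DMN,J)=47/3, d(DMN,S)=34/3
iteration 4: select IY,S (d=15/2); attach at lengths (13/4, 15/4); label the merged cluster ISY
  updated: d(DMN,ISY)=109/9, d(ISY,J)=41/3
iteration 5: select DMN,ISY (d=109/9); attach at lengths (119/36, 83/36); label the merged cluster DIMNSY
  updated: d(DIMNSY,J)=44/3
iteration 6: select DIMNSY,J (d=44/3); attach at lengths (23/18, 22/3); label the merged cluster DIJMNSY
final tree: (((D:11/4,(M:1/2,N:1/2):9/4):119/36,((I:1/2,Y:1/2):13/4,S:15/4):83/36):23/18,J:22/3)
total length: 254/9

254/9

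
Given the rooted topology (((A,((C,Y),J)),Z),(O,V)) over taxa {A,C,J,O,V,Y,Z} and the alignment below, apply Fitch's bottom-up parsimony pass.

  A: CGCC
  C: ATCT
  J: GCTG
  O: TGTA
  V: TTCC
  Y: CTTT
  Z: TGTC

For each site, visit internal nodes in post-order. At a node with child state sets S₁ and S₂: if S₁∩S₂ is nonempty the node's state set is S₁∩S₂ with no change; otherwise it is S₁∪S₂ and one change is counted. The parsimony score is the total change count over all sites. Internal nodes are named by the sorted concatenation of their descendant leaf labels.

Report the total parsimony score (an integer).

site 0, node CY: C={A} ∪ Y={C} → {A,C} (+1)
site 0, node CJY: CY={A,C} ∪ J={G} → {A,C,G} (+1)
site 0, node ACJY: A={C} ∩ CJY={A,C,G} → {C} (+0)
site 0, node ACJYZ: ACJY={C} ∪ Z={T} → {C,T} (+1)
site 0, node OV: O={T} ∩ V={T} → {T} (+0)
site 0, node ACJOVYZ: ACJYZ={C,T} ∩ OV={T} → {T} (+0)
site 1, node CY: C={T} ∩ Y={T} → {T} (+0)
site 1, node CJY: CY={T} ∪ J={C} → {C,T} (+1)
site 1, node ACJY: A={G} ∪ CJY={C,T} → {C,G,T} (+1)
site 1, node ACJYZ: ACJY={C,G,T} ∩ Z={G} → {G} (+0)
site 1, node OV: O={G} ∪ V={T} → {G,T} (+1)
site 1, node ACJOVYZ: ACJYZ={G} ∩ OV={G,T} → {G} (+0)
site 2, node CY: C={C} ∪ Y={T} → {C,T} (+1)
site 2, node CJY: CY={C,T} ∩ J={T} → {T} (+0)
site 2, node ACJY: A={C} ∪ CJY={T} → {C,T} (+1)
site 2, node ACJYZ: ACJY={C,T} ∩ Z={T} → {T} (+0)
site 2, node OV: O={T} ∪ V={C} → {C,T} (+1)
site 2, node ACJOVYZ: ACJYZ={T} ∩ OV={C,T} → {T} (+0)
site 3, node CY: C={T} ∩ Y={T} → {T} (+0)
site 3, node CJY: CY={T} ∪ J={G} → {G,T} (+1)
site 3, node ACJY: A={C} ∪ CJY={G,T} → {C,G,T} (+1)
site 3, node ACJYZ: ACJY={C,G,T} ∩ Z={C} → {C} (+0)
site 3, node OV: O={A} ∪ V={C} → {A,C} (+1)
site 3, node ACJOVYZ: ACJYZ={C} ∩ OV={A,C} → {C} (+0)
per-site changes: [3, 3, 3, 3]; total = 12

12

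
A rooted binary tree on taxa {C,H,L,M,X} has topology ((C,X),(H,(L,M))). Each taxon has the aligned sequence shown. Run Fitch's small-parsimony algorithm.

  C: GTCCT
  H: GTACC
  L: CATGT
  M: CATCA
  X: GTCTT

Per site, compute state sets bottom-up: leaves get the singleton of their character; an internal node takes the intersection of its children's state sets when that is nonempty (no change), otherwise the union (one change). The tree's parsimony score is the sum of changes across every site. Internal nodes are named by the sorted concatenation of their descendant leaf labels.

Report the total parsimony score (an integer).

8

site 0, node CX: C={G} ∩ X={G} → {G} (+0)
site 0, node LM: L={C} ∩ M={C} → {C} (+0)
site 0, node HLM: H={G} ∪ LM={C} → {C,G} (+1)
site 0, node CHLMX: CX={G} ∩ HLM={C,G} → {G} (+0)
site 1, node CX: C={T} ∩ X={T} → {T} (+0)
site 1, node LM: L={A} ∩ M={A} → {A} (+0)
site 1, node HLM: H={T} ∪ LM={A} → {A,T} (+1)
site 1, node CHLMX: CX={T} ∩ HLM={A,T} → {T} (+0)
site 2, node CX: C={C} ∩ X={C} → {C} (+0)
site 2, node LM: L={T} ∩ M={T} → {T} (+0)
site 2, node HLM: H={A} ∪ LM={T} → {A,T} (+1)
site 2, node CHLMX: CX={C} ∪ HLM={A,T} → {A,C,T} (+1)
site 3, node CX: C={C} ∪ X={T} → {C,T} (+1)
site 3, node LM: L={G} ∪ M={C} → {C,G} (+1)
site 3, node HLM: H={C} ∩ LM={C,G} → {C} (+0)
site 3, node CHLMX: CX={C,T} ∩ HLM={C} → {C} (+0)
site 4, node CX: C={T} ∩ X={T} → {T} (+0)
site 4, node LM: L={T} ∪ M={A} → {A,T} (+1)
site 4, node HLM: H={C} ∪ LM={A,T} → {A,C,T} (+1)
site 4, node CHLMX: CX={T} ∩ HLM={A,C,T} → {T} (+0)
per-site changes: [1, 1, 2, 2, 2]; total = 8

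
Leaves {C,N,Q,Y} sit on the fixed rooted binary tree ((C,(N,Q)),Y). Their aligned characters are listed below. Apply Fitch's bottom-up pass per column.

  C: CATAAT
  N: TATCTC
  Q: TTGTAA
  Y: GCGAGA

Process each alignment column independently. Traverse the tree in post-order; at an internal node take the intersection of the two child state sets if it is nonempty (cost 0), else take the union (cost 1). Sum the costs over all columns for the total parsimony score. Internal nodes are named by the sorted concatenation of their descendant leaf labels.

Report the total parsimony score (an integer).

NQ@0: {T} ∩ {T} = {T} (intersection, +0)
CNQ@0: {C} ∪ {T} = {C,T} (union, +1)
CNQY@0: {C,T} ∪ {G} = {C,G,T} (union, +1)
NQ@1: {A} ∪ {T} = {A,T} (union, +1)
CNQ@1: {A} ∩ {A,T} = {A} (intersection, +0)
CNQY@1: {A} ∪ {C} = {A,C} (union, +1)
NQ@2: {T} ∪ {G} = {G,T} (union, +1)
CNQ@2: {T} ∩ {G,T} = {T} (intersection, +0)
CNQY@2: {T} ∪ {G} = {G,T} (union, +1)
NQ@3: {C} ∪ {T} = {C,T} (union, +1)
CNQ@3: {A} ∪ {C,T} = {A,C,T} (union, +1)
CNQY@3: {A,C,T} ∩ {A} = {A} (intersection, +0)
NQ@4: {T} ∪ {A} = {A,T} (union, +1)
CNQ@4: {A} ∩ {A,T} = {A} (intersection, +0)
CNQY@4: {A} ∪ {G} = {A,G} (union, +1)
NQ@5: {C} ∪ {A} = {A,C} (union, +1)
CNQ@5: {T} ∪ {A,C} = {A,C,T} (union, +1)
CNQY@5: {A,C,T} ∩ {A} = {A} (intersection, +0)
per-site changes: [2, 2, 2, 2, 2, 2]; total = 12

12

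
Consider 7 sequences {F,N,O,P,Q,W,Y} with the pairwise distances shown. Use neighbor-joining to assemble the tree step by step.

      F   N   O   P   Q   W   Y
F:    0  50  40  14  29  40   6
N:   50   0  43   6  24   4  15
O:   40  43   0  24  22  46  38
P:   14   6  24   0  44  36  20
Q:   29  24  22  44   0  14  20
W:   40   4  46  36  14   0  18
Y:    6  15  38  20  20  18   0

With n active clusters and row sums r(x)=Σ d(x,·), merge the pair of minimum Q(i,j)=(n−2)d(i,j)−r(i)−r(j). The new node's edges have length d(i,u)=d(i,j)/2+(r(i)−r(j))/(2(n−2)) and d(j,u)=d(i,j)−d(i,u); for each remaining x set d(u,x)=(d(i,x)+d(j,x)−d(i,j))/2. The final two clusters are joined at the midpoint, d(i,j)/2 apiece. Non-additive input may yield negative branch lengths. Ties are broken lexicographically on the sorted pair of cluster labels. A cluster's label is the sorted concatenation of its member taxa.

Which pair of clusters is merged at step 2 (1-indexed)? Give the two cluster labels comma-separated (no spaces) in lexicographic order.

O,Q

1. join N+W (d=4, Q=-280) ⇒ NW; edges |N|=2/5, |W|=18/5
  updated: d(F,NW)=43, d(NW,O)=85/2, d(NW,P)=19, d(NW,Q)=17, d(NW,Y)=29/2
2. join O+Q (d=22, Q=-421/2) ⇒ OQ; edges |O|=245/16, |Q|=107/16
  updated: d(F,OQ)=47/2, d(NW,OQ)=75/4, d(OQ,P)=23, d(OQ,Y)=18
3. join F+Y (d=6, Q=-127) ⇒ FY; edges |F|=23/3, |Y|=-5/3
  updated: d(FY,NW)=103/4, d(FY,OQ)=71/4, d(FY,P)=14
4. join FY+P (d=14, Q=-171/2) ⇒ FPY; edges |FY|=59/8, |P|=53/8
  updated: d(FPY,NW)=123/8, d(FPY,OQ)=107/8
5. join FPY+NW (d=123/8, Q=-95/2) ⇒ FNPWY; edges |FPY|=5, |NW|=83/8
  updated: d(FNPWY,OQ)=67/8
6. join FNPWY+OQ (d=67/8) ⇒ FNOPQWY; edges |FNPWY|=67/16, |OQ|=67/16
final tree: ((((F:23/3,Y:-5/3):59/8,P:53/8):5,(N:2/5,W:18/5):83/8):67/16,(O:245/16,Q:107/16):67/16)
total length: 279/4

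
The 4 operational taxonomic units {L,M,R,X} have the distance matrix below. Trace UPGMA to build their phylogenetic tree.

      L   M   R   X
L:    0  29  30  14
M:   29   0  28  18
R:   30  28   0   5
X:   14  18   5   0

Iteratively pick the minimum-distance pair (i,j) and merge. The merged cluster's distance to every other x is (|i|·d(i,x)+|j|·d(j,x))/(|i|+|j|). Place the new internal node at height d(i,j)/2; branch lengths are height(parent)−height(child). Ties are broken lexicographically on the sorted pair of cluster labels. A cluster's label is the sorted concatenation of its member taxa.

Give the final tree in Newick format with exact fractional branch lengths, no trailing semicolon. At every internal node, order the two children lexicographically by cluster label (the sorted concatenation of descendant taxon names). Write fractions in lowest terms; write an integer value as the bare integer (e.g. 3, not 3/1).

((L:11,(R:5/2,X:5/2):17/2):3/2,M:25/2)

iteration 1: select R,X (d=5); attach at lengths (5/2, 5/2); label the merged cluster RX
  updated: d(L,RX)=22, d(M,RX)=23
iteration 2: select L,RX (d=22); attach at lengths (11, 17/2); label the merged cluster LRX
  updated: d(LRX,M)=25
iteration 3: select LRX,M (d=25); attach at lengths (3/2, 25/2); label the merged cluster LMRX
final tree: ((L:11,(R:5/2,X:5/2):17/2):3/2,M:25/2)
total length: 77/2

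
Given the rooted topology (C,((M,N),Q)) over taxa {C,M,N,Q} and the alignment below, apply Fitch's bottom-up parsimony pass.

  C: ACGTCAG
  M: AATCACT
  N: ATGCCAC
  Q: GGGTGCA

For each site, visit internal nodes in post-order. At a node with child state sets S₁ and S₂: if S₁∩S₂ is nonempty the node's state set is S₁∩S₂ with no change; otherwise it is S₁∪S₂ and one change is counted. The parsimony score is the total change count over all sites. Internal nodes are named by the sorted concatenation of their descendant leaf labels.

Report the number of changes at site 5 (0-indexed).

site 0, node MN: M={A} ∩ N={A} → {A} (+0)
site 0, node MNQ: MN={A} ∪ Q={G} → {A,G} (+1)
site 0, node CMNQ: C={A} ∩ MNQ={A,G} → {A} (+0)
site 1, node MN: M={A} ∪ N={T} → {A,T} (+1)
site 1, node MNQ: MN={A,T} ∪ Q={G} → {A,G,T} (+1)
site 1, node CMNQ: C={C} ∪ MNQ={A,G,T} → {A,C,G,T} (+1)
site 2, node MN: M={T} ∪ N={G} → {G,T} (+1)
site 2, node MNQ: MN={G,T} ∩ Q={G} → {G} (+0)
site 2, node CMNQ: C={G} ∩ MNQ={G} → {G} (+0)
site 3, node MN: M={C} ∩ N={C} → {C} (+0)
site 3, node MNQ: MN={C} ∪ Q={T} → {C,T} (+1)
site 3, node CMNQ: C={T} ∩ MNQ={C,T} → {T} (+0)
site 4, node MN: M={A} ∪ N={C} → {A,C} (+1)
site 4, node MNQ: MN={A,C} ∪ Q={G} → {A,C,G} (+1)
site 4, node CMNQ: C={C} ∩ MNQ={A,C,G} → {C} (+0)
site 5, node MN: M={C} ∪ N={A} → {A,C} (+1)
site 5, node MNQ: MN={A,C} ∩ Q={C} → {C} (+0)
site 5, node CMNQ: C={A} ∪ MNQ={C} → {A,C} (+1)
site 6, node MN: M={T} ∪ N={C} → {C,T} (+1)
site 6, node MNQ: MN={C,T} ∪ Q={A} → {A,C,T} (+1)
site 6, node CMNQ: C={G} ∪ MNQ={A,C,T} → {A,C,G,T} (+1)
per-site changes: [1, 3, 1, 1, 2, 2, 3]; total = 13

2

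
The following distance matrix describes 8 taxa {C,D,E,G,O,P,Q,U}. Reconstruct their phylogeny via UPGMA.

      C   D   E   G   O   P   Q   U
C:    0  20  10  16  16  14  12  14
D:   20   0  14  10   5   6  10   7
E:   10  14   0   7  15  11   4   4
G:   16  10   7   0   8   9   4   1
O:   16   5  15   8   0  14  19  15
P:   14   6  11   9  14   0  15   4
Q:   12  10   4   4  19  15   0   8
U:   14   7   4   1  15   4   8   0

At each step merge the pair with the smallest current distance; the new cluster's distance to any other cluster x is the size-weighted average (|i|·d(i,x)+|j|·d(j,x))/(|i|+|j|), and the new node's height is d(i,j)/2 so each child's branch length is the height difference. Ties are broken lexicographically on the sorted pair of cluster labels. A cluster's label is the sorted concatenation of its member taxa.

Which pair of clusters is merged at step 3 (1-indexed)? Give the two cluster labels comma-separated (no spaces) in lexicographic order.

D,O

1. join G+U (d=1) ⇒ GU; edges |G|=1/2, |U|=1/2
  updated: d(C,GU)=15, d(D,GU)=17/2, d(E,GU)=11/2, d(GU,O)=23/2, d(GU,P)=13/2, d(GU,Q)=6
2. join E+Q (d=4) ⇒ EQ; edges |E|=2, |Q|=2
  updated: d(C,EQ)=11, d(D,EQ)=12, d(EQ,GU)=23/4, d(EQ,O)=17, d(EQ,P)=13
3. join D+O (d=5) ⇒ DO; edges |D|=5/2, |O|=5/2
  updated: d(C,DO)=18, d(DO,EQ)=29/2, d(DO,GU)=10, d(DO,P)=10
4. join EQ+GU (d=23/4) ⇒ EGQU; edges |EQ|=7/8, |GU|=19/8
  updated: d(C,EGQU)=13, d(DO,EGQU)=49/4, d(EGQU,P)=39/4
5. join EGQU+P (d=39/4) ⇒ EGPQU; edges |EGQU|=2, |P|=39/8
  updated: d(C,EGPQU)=66/5, d(DO,EGPQU)=59/5
6. join DO+EGPQU (d=59/5) ⇒ DEGOPQU; edges |DO|=17/5, |EGPQU|=41/40
  updated: d(C,DEGOPQU)=102/7
7. join C+DEGOPQU (d=102/7) ⇒ CDEGOPQU; edges |C|=51/7, |DEGOPQU|=97/70
final tree: (C:51/7,((D:5/2,O:5/2):17/5,(((E:2,Q:2):7/8,(G:1/2,U:1/2):19/8):2,P:39/8):41/40):97/70)
total length: 4651/140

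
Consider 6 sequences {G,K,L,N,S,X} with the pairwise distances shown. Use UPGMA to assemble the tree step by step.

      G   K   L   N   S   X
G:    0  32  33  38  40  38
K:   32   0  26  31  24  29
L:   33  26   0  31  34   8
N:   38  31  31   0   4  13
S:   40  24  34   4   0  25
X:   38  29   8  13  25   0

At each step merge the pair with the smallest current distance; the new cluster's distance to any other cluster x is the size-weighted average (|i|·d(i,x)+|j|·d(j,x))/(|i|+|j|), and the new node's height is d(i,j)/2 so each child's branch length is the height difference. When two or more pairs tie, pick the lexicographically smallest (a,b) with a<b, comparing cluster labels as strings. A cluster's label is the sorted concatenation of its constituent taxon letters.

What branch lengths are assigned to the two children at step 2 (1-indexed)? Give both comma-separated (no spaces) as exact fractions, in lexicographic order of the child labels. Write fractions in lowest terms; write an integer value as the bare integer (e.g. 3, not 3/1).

4,4

step 1: merge (N,S) at d=4; branch lengths N→2, S→2; new cluster NS
  updated: d(G,NS)=39, d(K,NS)=55/2, d(L,NS)=65/2, d(NS,X)=19
step 2: merge (L,X) at d=8; branch lengths L→4, X→4; new cluster LX
  updated: d(G,LX)=71/2, d(K,LX)=55/2, d(LX,NS)=103/4
step 3: merge (LX,NS) at d=103/4; branch lengths LX→71/8, NS→87/8; new cluster LNSX
  updated: d(G,LNSX)=149/4, d(K,LNSX)=55/2
step 4: merge (K,LNSX) at d=55/2; branch lengths K→55/4, LNSX→7/8; new cluster KLNSX
  updated: d(G,KLNSX)=181/5
step 5: merge (G,KLNSX) at d=181/5; branch lengths G→181/10, KLNSX→87/20; new cluster GKLNSX
final tree: (G:181/10,(K:55/4,((L:4,X:4):71/8,(N:2,S:2):87/8):7/8):87/20)
total length: 2753/40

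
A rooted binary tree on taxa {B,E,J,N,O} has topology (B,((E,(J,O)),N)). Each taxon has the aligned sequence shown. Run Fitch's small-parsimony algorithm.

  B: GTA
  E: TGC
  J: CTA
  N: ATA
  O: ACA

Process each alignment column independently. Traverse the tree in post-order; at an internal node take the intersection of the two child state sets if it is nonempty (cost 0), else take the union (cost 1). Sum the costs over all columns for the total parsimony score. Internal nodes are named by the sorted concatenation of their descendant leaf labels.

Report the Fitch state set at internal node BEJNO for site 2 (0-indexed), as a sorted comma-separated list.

JO@0: {C} ∪ {A} = {A,C} (union, +1)
EJO@0: {T} ∪ {A,C} = {A,C,T} (union, +1)
EJNO@0: {A,C,T} ∩ {A} = {A} (intersection, +0)
BEJNO@0: {G} ∪ {A} = {A,G} (union, +1)
JO@1: {T} ∪ {C} = {C,T} (union, +1)
EJO@1: {G} ∪ {C,T} = {C,G,T} (union, +1)
EJNO@1: {C,G,T} ∩ {T} = {T} (intersection, +0)
BEJNO@1: {T} ∩ {T} = {T} (intersection, +0)
JO@2: {A} ∩ {A} = {A} (intersection, +0)
EJO@2: {C} ∪ {A} = {A,C} (union, +1)
EJNO@2: {A,C} ∩ {A} = {A} (intersection, +0)
BEJNO@2: {A} ∩ {A} = {A} (intersection, +0)
per-site changes: [3, 2, 1]; total = 6

A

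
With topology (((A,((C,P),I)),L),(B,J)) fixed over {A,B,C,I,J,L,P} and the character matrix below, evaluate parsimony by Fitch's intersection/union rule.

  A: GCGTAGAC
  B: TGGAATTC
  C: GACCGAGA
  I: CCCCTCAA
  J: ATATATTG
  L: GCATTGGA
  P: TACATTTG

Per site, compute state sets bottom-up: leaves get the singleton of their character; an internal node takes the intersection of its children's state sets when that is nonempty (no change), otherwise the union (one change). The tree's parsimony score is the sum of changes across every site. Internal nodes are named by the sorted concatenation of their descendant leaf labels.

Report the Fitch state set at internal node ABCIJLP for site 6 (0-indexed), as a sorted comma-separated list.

A,G,T

CP@0: {G} ∪ {T} = {G,T} (union, +1)
CIP@0: {G,T} ∪ {C} = {C,G,T} (union, +1)
ACIP@0: {G} ∩ {C,G,T} = {G} (intersection, +0)
ACILP@0: {G} ∩ {G} = {G} (intersection, +0)
BJ@0: {T} ∪ {A} = {A,T} (union, +1)
ABCIJLP@0: {G} ∪ {A,T} = {A,G,T} (union, +1)
CP@1: {A} ∩ {A} = {A} (intersection, +0)
CIP@1: {A} ∪ {C} = {A,C} (union, +1)
ACIP@1: {C} ∩ {A,C} = {C} (intersection, +0)
ACILP@1: {C} ∩ {C} = {C} (intersection, +0)
BJ@1: {G} ∪ {T} = {G,T} (union, +1)
ABCIJLP@1: {C} ∪ {G,T} = {C,G,T} (union, +1)
CP@2: {C} ∩ {C} = {C} (intersection, +0)
CIP@2: {C} ∩ {C} = {C} (intersection, +0)
ACIP@2: {G} ∪ {C} = {C,G} (union, +1)
ACILP@2: {C,G} ∪ {A} = {A,C,G} (union, +1)
BJ@2: {G} ∪ {A} = {A,G} (union, +1)
ABCIJLP@2: {A,C,G} ∩ {A,G} = {A,G} (intersection, +0)
CP@3: {C} ∪ {A} = {A,C} (union, +1)
CIP@3: {A,C} ∩ {C} = {C} (intersection, +0)
ACIP@3: {T} ∪ {C} = {C,T} (union, +1)
ACILP@3: {C,T} ∩ {T} = {T} (intersection, +0)
BJ@3: {A} ∪ {T} = {A,T} (union, +1)
ABCIJLP@3: {T} ∩ {A,T} = {T} (intersection, +0)
CP@4: {G} ∪ {T} = {G,T} (union, +1)
CIP@4: {G,T} ∩ {T} = {T} (intersection, +0)
ACIP@4: {A} ∪ {T} = {A,T} (union, +1)
ACILP@4: {A,T} ∩ {T} = {T} (intersection, +0)
BJ@4: {A} ∩ {A} = {A} (intersection, +0)
ABCIJLP@4: {T} ∪ {A} = {A,T} (union, +1)
CP@5: {A} ∪ {T} = {A,T} (union, +1)
CIP@5: {A,T} ∪ {C} = {A,C,T} (union, +1)
ACIP@5: {G} ∪ {A,C,T} = {A,C,G,T} (union, +1)
ACILP@5: {A,C,G,T} ∩ {G} = {G} (intersection, +0)
BJ@5: {T} ∩ {T} = {T} (intersection, +0)
ABCIJLP@5: {G} ∪ {T} = {G,T} (union, +1)
CP@6: {G} ∪ {T} = {G,T} (union, +1)
CIP@6: {G,T} ∪ {A} = {A,G,T} (union, +1)
ACIP@6: {A} ∩ {A,G,T} = {A} (intersection, +0)
ACILP@6: {A} ∪ {G} = {A,G} (union, +1)
BJ@6: {T} ∩ {T} = {T} (intersection, +0)
ABCIJLP@6: {A,G} ∪ {T} = {A,G,T} (union, +1)
CP@7: {A} ∪ {G} = {A,G} (union, +1)
CIP@7: {A,G} ∩ {A} = {A} (intersection, +0)
ACIP@7: {C} ∪ {A} = {A,C} (union, +1)
ACILP@7: {A,C} ∩ {A} = {A} (intersection, +0)
BJ@7: {C} ∪ {G} = {C,G} (union, +1)
ABCIJLP@7: {A} ∪ {C,G} = {A,C,G} (union, +1)
per-site changes: [4, 3, 3, 3, 3, 4, 4, 4]; total = 28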